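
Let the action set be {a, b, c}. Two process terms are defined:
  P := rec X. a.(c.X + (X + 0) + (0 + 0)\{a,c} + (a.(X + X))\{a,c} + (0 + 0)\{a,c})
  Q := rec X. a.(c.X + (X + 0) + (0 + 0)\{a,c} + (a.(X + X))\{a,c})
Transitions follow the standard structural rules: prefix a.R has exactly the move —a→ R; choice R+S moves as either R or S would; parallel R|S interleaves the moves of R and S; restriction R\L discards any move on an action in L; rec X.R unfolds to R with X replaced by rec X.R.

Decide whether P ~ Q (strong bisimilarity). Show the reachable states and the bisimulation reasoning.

YES

LTS(P): 2 reachable states
  s0 = rec X. a.(c.X + (X + 0) + (0 + 0)\{a,c} + (a.(X + X))\{a,c} + (0 + 0)\{a,c}) → =a=> s1
  s1 = c.(rec X. a.(c.X + (X + 0) + (0 + 0)\{a,c} + (a.(X + X))\{a,c} + (0 + 0)\{a,c})) + ((rec X. a.(c.X + (X + 0) + (0 + 0)\{a,c} + (a.(X + X))\{a,c} + (0 + 0)\{a,c})) + 0) + (0 + 0)\{a,c} + (a.((rec X. a.(c.X + (X + 0) + (0 + 0)\{a,c} + (a.(X + X))\{a,c} + (0 + 0)\{a,c})) + (rec X. a.(c.X + (X + 0) + (0 + 0)\{a,c} + (a.(X + X))\{a,c} + (0 + 0)\{a,c}))))\{a,c} + (0 + 0)\{a,c} → =a=> s1, =c=> s0
LTS(Q): 2 reachable states
  t0 = rec X. a.(c.X + (X + 0) + (0 + 0)\{a,c} + (a.(X + X))\{a,c}) → =a=> t1
  t1 = c.(rec X. a.(c.X + (X + 0) + (0 + 0)\{a,c} + (a.(X + X))\{a,c})) + ((rec X. a.(c.X + (X + 0) + (0 + 0)\{a,c} + (a.(X + X))\{a,c})) + 0) + (0 + 0)\{a,c} + (a.((rec X. a.(c.X + (X + 0) + (0 + 0)\{a,c} + (a.(X + X))\{a,c})) + (rec X. a.(c.X + (X + 0) + (0 + 0)\{a,c} + (a.(X + X))\{a,c}))))\{a,c} → =a=> t1, =c=> t0
Bisimilarity quotient blocks:
  B0 = {s0, t0}
  B1 = {s1, t1}
s0 ∈ B0, t0 ∈ B0 → same block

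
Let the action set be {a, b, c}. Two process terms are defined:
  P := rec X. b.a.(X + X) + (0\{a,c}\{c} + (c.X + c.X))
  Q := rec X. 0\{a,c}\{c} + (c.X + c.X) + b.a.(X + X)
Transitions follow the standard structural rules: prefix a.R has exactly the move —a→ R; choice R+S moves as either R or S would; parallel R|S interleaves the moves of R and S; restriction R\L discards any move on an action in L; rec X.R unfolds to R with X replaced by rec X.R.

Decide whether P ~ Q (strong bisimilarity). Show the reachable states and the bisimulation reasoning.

bisimilar

Reachable graph of P (3 states):
  m0 = rec X. b.a.(X + X) + (0\{a,c}\{c} + (c.X + c.X)) | ··b··> m1, ··c··> m0
  m1 = a.((rec X. b.a.(X + X) + (0\{a,c}\{c} + (c.X + c.X))) + (rec X. b.a.(X + X) + (0\{a,c}\{c} + (c.X + c.X)))) | ··a··> m2
  m2 = (rec X. b.a.(X + X) + (0\{a,c}\{c} + (c.X + c.X))) + (rec X. b.a.(X + X) + (0\{a,c}\{c} + (c.X + c.X))) | ··b··> m1, ··c··> m0
Reachable graph of Q (3 states):
  n0 = rec X. 0\{a,c}\{c} + (c.X + c.X) + b.a.(X + X) | ··b··> n1, ··c··> n0
  n1 = a.((rec X. 0\{a,c}\{c} + (c.X + c.X) + b.a.(X + X)) + (rec X. 0\{a,c}\{c} + (c.X + c.X) + b.a.(X + X))) | ··a··> n2
  n2 = (rec X. 0\{a,c}\{c} + (c.X + c.X) + b.a.(X + X)) + (rec X. 0\{a,c}\{c} + (c.X + c.X) + b.a.(X + X)) | ··b··> n1, ··c··> n0
Coarsest stable partition (strong bisimilarity classes):
  B0 = {m0, m2, n0, n2}
  B1 = {m1, n1}
m0 ∈ B0, n0 ∈ B0 → same block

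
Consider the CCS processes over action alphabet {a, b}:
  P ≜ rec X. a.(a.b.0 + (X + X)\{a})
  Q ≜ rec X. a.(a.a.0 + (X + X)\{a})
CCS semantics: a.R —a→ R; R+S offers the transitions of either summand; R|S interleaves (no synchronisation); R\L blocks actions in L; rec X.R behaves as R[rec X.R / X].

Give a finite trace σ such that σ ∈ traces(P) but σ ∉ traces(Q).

aab

P's transition system — 4 states:
  s0 = rec X. a.(a.b.0 + (X + X)\{a}) → =a=> s1
  s1 = a.b.0 + ((rec X. a.(a.b.0 + (X + X)\{a})) + (rec X. a.(a.b.0 + (X + X)\{a})))\{a} → =a=> s2
  s2 = b.0 → =b=> s3
  s3 = 0 → stopped
Q's transition system — 4 states:
  t0 = rec X. a.(a.a.0 + (X + X)\{a}) → =a=> t1
  t1 = a.a.0 + ((rec X. a.(a.a.0 + (X + X)\{a})) + (rec X. a.(a.a.0 + (X + X)\{a})))\{a} → =a=> t2
  t2 = a.0 → =a=> t3
  t3 = 0 → stopped
Run σ = ⟨aab⟩ on P: start {s0}
  step 1 (a): {s1}
  step 2 (a): {s2}
  step 3 (b): {s3}
  ✓ P
Run σ = ⟨aab⟩ on Q: start {t0}
  step 1 (a): {t1}
  step 2 (a): {t2}
  step 3 (b): ∅  — Q cannot continue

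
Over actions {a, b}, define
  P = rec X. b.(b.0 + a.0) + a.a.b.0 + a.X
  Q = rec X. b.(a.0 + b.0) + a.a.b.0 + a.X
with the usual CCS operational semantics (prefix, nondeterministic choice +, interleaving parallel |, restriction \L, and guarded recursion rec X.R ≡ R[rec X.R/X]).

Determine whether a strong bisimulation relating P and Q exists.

P's transition system — 5 states:
  m0 = rec X. b.(b.0 + a.0) + a.a.b.0 + a.X :: —a→ m0, —a→ m1, —b→ m2
  m1 = a.b.0 :: —a→ m3
  m2 = b.0 + a.0 :: —a→ m4, —b→ m4
  m3 = b.0 :: —b→ m4
  m4 = 0 :: (no moves)
Q's transition system — 5 states:
  n0 = rec X. b.(a.0 + b.0) + a.a.b.0 + a.X :: —a→ n0, —a→ n1, —b→ n2
  n1 = a.b.0 :: —a→ n3
  n2 = a.0 + b.0 :: —a→ n4, —b→ n4
  n3 = b.0 :: —b→ n4
  n4 = 0 :: (no moves)
Bisimilarity quotient blocks:
  B0 = {m0, n0}
  B1 = {m1, n1}
  B2 = {m3, n3}
  B3 = {m4, n4}
  B4 = {m2, n2}
m0 ∈ B0, n0 ∈ B0 → same block

YES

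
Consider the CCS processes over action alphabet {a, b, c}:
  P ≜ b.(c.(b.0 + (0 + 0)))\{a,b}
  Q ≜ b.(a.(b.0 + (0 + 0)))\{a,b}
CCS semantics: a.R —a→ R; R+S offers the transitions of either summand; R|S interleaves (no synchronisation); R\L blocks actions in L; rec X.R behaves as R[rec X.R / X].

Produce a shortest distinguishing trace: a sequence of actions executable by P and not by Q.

bc

LTS(P): 3 reachable states
  m0 = b.(c.(b.0 + (0 + 0)))\{a,b} → ··b··> m1
  m1 = (c.(b.0 + (0 + 0)))\{a,b} → ··c··> m2
  m2 = (b.0 + (0 + 0))\{a,b} → ∅
LTS(Q): 2 reachable states
  n0 = b.(a.(b.0 + (0 + 0)))\{a,b} → ··b··> n1
  n1 = (a.(b.0 + (0 + 0)))\{a,b} → ∅
Trace ⟨bc⟩ through P, begin at {m0}:
  step 1 (b): {m1}
  step 2 (c): {m2}
  — P admits the full trace.
Trace ⟨bc⟩ through Q, begin at {n0}:
  step 1 (b): {n1}
  step 2 (c): ∅ (Q stuck)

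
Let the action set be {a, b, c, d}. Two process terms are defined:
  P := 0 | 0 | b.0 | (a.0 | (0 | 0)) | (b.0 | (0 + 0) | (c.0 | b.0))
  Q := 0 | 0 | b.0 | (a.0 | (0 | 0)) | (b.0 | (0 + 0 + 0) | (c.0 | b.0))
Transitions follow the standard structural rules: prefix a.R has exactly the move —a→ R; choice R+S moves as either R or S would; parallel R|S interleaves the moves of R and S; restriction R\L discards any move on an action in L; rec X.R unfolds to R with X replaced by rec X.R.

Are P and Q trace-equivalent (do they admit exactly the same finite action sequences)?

traces(P) = traces(Q)

LTS(P): 32 reachable states
  m0 = 0 | 0 | b.0 | (a.0 | (0 | 0)) | (b.0 | (0 + 0) | (c.0 | b.0)) | -a-> m1, -b-> m2, -b-> m3, -b-> m4, -c-> m5
  m1 = 0 | 0 | b.0 | (0 | (0 | 0)) | (b.0 | (0 + 0) | (c.0 | b.0)) | -b-> m6, -b-> m7, -b-> m8, -c-> m9
  m2 = 0 | 0 | 0 | (a.0 | (0 | 0)) | (b.0 | (0 + 0) | (c.0 | b.0)) | -a-> m6, -b-> m10, -b-> m11, -c-> m12
  m3 = 0 | 0 | b.0 | (a.0 | (0 | 0)) | (0 | (0 + 0) | (c.0 | b.0)) | -a-> m7, -b-> m10, -b-> m13, -c-> m14
  m4 = 0 | 0 | b.0 | (a.0 | (0 | 0)) | (b.0 | (0 + 0) | (c.0 | 0)) | -a-> m8, -b-> m11, -b-> m13, -c-> m15
  m5 = 0 | 0 | b.0 | (a.0 | (0 | 0)) | (b.0 | (0 + 0) | (0 | b.0)) | -a-> m9, -b-> m12, -b-> m14, -b-> m15
  m6 = 0 | 0 | 0 | (0 | (0 | 0)) | (b.0 | (0 + 0) | (c.0 | b.0)) | -b-> m16, -b-> m17, -c-> m18
  m7 = 0 | 0 | b.0 | (0 | (0 | 0)) | (0 | (0 + 0) | (c.0 | b.0)) | -b-> m16, -b-> m19, -c-> m20
  m8 = 0 | 0 | b.0 | (0 | (0 | 0)) | (b.0 | (0 + 0) | (c.0 | 0)) | -b-> m17, -b-> m19, -c-> m21
  m9 = 0 | 0 | b.0 | (0 | (0 | 0)) | (b.0 | (0 + 0) | (0 | b.0)) | -b-> m18, -b-> m20, -b-> m21
  m10 = 0 | 0 | 0 | (a.0 | (0 | 0)) | (0 | (0 + 0) | (c.0 | b.0)) | -a-> m16, -b-> m22, -c-> m23
  m11 = 0 | 0 | 0 | (a.0 | (0 | 0)) | (b.0 | (0 + 0) | (c.0 | 0)) | -a-> m17, -b-> m22, -c-> m24
  m12 = 0 | 0 | 0 | (a.0 | (0 | 0)) | (b.0 | (0 + 0) | (0 | b.0)) | -a-> m18, -b-> m23, -b-> m24
  m13 = 0 | 0 | b.0 | (a.0 | (0 | 0)) | (0 | (0 + 0) | (c.0 | 0)) | -a-> m19, -b-> m22, -c-> m25
  m14 = 0 | 0 | b.0 | (a.0 | (0 | 0)) | (0 | (0 + 0) | (0 | b.0)) | -a-> m20, -b-> m23, -b-> m25
  m15 = 0 | 0 | b.0 | (a.0 | (0 | 0)) | (b.0 | (0 + 0) | (0 | 0)) | -a-> m21, -b-> m24, -b-> m25
  m16 = 0 | 0 | 0 | (0 | (0 | 0)) | (0 | (0 + 0) | (c.0 | b.0)) | -b-> m26, -c-> m27
  m17 = 0 | 0 | 0 | (0 | (0 | 0)) | (b.0 | (0 + 0) | (c.0 | 0)) | -b-> m26, -c-> m28
  m18 = 0 | 0 | 0 | (0 | (0 | 0)) | (b.0 | (0 + 0) | (0 | b.0)) | -b-> m27, -b-> m28
  m19 = 0 | 0 | b.0 | (0 | (0 | 0)) | (0 | (0 + 0) | (c.0 | 0)) | -b-> m26, -c-> m29
  m20 = 0 | 0 | b.0 | (0 | (0 | 0)) | (0 | (0 + 0) | (0 | b.0)) | -b-> m27, -b-> m29
  m21 = 0 | 0 | b.0 | (0 | (0 | 0)) | (b.0 | (0 + 0) | (0 | 0)) | -b-> m28, -b-> m29
  m22 = 0 | 0 | 0 | (a.0 | (0 | 0)) | (0 | (0 + 0) | (c.0 | 0)) | -a-> m26, -c-> m30
  m23 = 0 | 0 | 0 | (a.0 | (0 | 0)) | (0 | (0 + 0) | (0 | b.0)) | -a-> m27, -b-> m30
  m24 = 0 | 0 | 0 | (a.0 | (0 | 0)) | (b.0 | (0 + 0) | (0 | 0)) | -a-> m28, -b-> m30
  m25 = 0 | 0 | b.0 | (a.0 | (0 | 0)) | (0 | (0 + 0) | (0 | 0)) | -a-> m29, -b-> m30
  m26 = 0 | 0 | 0 | (0 | (0 | 0)) | (0 | (0 + 0) | (c.0 | 0)) | -c-> m31
  m27 = 0 | 0 | 0 | (0 | (0 | 0)) | (0 | (0 + 0) | (0 | b.0)) | -b-> m31
  m28 = 0 | 0 | 0 | (0 | (0 | 0)) | (b.0 | (0 + 0) | (0 | 0)) | -b-> m31
  m29 = 0 | 0 | b.0 | (0 | (0 | 0)) | (0 | (0 + 0) | (0 | 0)) | -b-> m31
  m30 = 0 | 0 | 0 | (a.0 | (0 | 0)) | (0 | (0 + 0) | (0 | 0)) | -a-> m31
  m31 = 0 | 0 | 0 | (0 | (0 | 0)) | (0 | (0 + 0) | (0 | 0)) | deadlocked
LTS(Q): 32 reachable states
  n0 = 0 | 0 | b.0 | (a.0 | (0 | 0)) | (b.0 | (0 + 0 + 0) | (c.0 | b.0)) | -a-> n1, -b-> n2, -b-> n3, -b-> n4, -c-> n5
  n1 = 0 | 0 | b.0 | (0 | (0 | 0)) | (b.0 | (0 + 0 + 0) | (c.0 | b.0)) | -b-> n6, -b-> n7, -b-> n8, -c-> n9
  n2 = 0 | 0 | 0 | (a.0 | (0 | 0)) | (b.0 | (0 + 0 + 0) | (c.0 | b.0)) | -a-> n6, -b-> n10, -b-> n11, -c-> n12
  n3 = 0 | 0 | b.0 | (a.0 | (0 | 0)) | (0 | (0 + 0 + 0) | (c.0 | b.0)) | -a-> n7, -b-> n10, -b-> n13, -c-> n14
  n4 = 0 | 0 | b.0 | (a.0 | (0 | 0)) | (b.0 | (0 + 0 + 0) | (c.0 | 0)) | -a-> n8, -b-> n11, -b-> n13, -c-> n15
  n5 = 0 | 0 | b.0 | (a.0 | (0 | 0)) | (b.0 | (0 + 0 + 0) | (0 | b.0)) | -a-> n9, -b-> n12, -b-> n14, -b-> n15
  n6 = 0 | 0 | 0 | (0 | (0 | 0)) | (b.0 | (0 + 0 + 0) | (c.0 | b.0)) | -b-> n16, -b-> n17, -c-> n18
  n7 = 0 | 0 | b.0 | (0 | (0 | 0)) | (0 | (0 + 0 + 0) | (c.0 | b.0)) | -b-> n16, -b-> n19, -c-> n20
  n8 = 0 | 0 | b.0 | (0 | (0 | 0)) | (b.0 | (0 + 0 + 0) | (c.0 | 0)) | -b-> n17, -b-> n19, -c-> n21
  n9 = 0 | 0 | b.0 | (0 | (0 | 0)) | (b.0 | (0 + 0 + 0) | (0 | b.0)) | -b-> n18, -b-> n20, -b-> n21
  n10 = 0 | 0 | 0 | (a.0 | (0 | 0)) | (0 | (0 + 0 + 0) | (c.0 | b.0)) | -a-> n16, -b-> n22, -c-> n23
  n11 = 0 | 0 | 0 | (a.0 | (0 | 0)) | (b.0 | (0 + 0 + 0) | (c.0 | 0)) | -a-> n17, -b-> n22, -c-> n24
  n12 = 0 | 0 | 0 | (a.0 | (0 | 0)) | (b.0 | (0 + 0 + 0) | (0 | b.0)) | -a-> n18, -b-> n23, -b-> n24
  n13 = 0 | 0 | b.0 | (a.0 | (0 | 0)) | (0 | (0 + 0 + 0) | (c.0 | 0)) | -a-> n19, -b-> n22, -c-> n25
  n14 = 0 | 0 | b.0 | (a.0 | (0 | 0)) | (0 | (0 + 0 + 0) | (0 | b.0)) | -a-> n20, -b-> n23, -b-> n25
  n15 = 0 | 0 | b.0 | (a.0 | (0 | 0)) | (b.0 | (0 + 0 + 0) | (0 | 0)) | -a-> n21, -b-> n24, -b-> n25
  n16 = 0 | 0 | 0 | (0 | (0 | 0)) | (0 | (0 + 0 + 0) | (c.0 | b.0)) | -b-> n26, -c-> n27
  n17 = 0 | 0 | 0 | (0 | (0 | 0)) | (b.0 | (0 + 0 + 0) | (c.0 | 0)) | -b-> n26, -c-> n28
  n18 = 0 | 0 | 0 | (0 | (0 | 0)) | (b.0 | (0 + 0 + 0) | (0 | b.0)) | -b-> n27, -b-> n28
  n19 = 0 | 0 | b.0 | (0 | (0 | 0)) | (0 | (0 + 0 + 0) | (c.0 | 0)) | -b-> n26, -c-> n29
  n20 = 0 | 0 | b.0 | (0 | (0 | 0)) | (0 | (0 + 0 + 0) | (0 | b.0)) | -b-> n27, -b-> n29
  n21 = 0 | 0 | b.0 | (0 | (0 | 0)) | (b.0 | (0 + 0 + 0) | (0 | 0)) | -b-> n28, -b-> n29
  n22 = 0 | 0 | 0 | (a.0 | (0 | 0)) | (0 | (0 + 0 + 0) | (c.0 | 0)) | -a-> n26, -c-> n30
  n23 = 0 | 0 | 0 | (a.0 | (0 | 0)) | (0 | (0 + 0 + 0) | (0 | b.0)) | -a-> n27, -b-> n30
  n24 = 0 | 0 | 0 | (a.0 | (0 | 0)) | (b.0 | (0 + 0 + 0) | (0 | 0)) | -a-> n28, -b-> n30
  n25 = 0 | 0 | b.0 | (a.0 | (0 | 0)) | (0 | (0 + 0 + 0) | (0 | 0)) | -a-> n29, -b-> n30
  n26 = 0 | 0 | 0 | (0 | (0 | 0)) | (0 | (0 + 0 + 0) | (c.0 | 0)) | -c-> n31
  n27 = 0 | 0 | 0 | (0 | (0 | 0)) | (0 | (0 + 0 + 0) | (0 | b.0)) | -b-> n31
  n28 = 0 | 0 | 0 | (0 | (0 | 0)) | (b.0 | (0 + 0 + 0) | (0 | 0)) | -b-> n31
  n29 = 0 | 0 | b.0 | (0 | (0 | 0)) | (0 | (0 + 0 + 0) | (0 | 0)) | -b-> n31
  n30 = 0 | 0 | 0 | (a.0 | (0 | 0)) | (0 | (0 + 0 + 0) | (0 | 0)) | -a-> n31
  n31 = 0 | 0 | 0 | (0 | (0 | 0)) | (0 | (0 + 0 + 0) | (0 | 0)) | deadlocked
Coarsest stable partition (strong bisimilarity classes):
  B0 = {m0, n0}
  B1 = {m2, m3, m4, n2, n3, n4}
  B2 = {m10, m11, m13, n10, n11, n13}
  B3 = {m23, m24, m25, n23, n24, n25}
  B4 = {m27, m28, m29, n27, n28, n29}
  B5 = {m31, n31}
  B6 = {m30, n30}
  B7 = {m16, m17, m19, n16, n17, n19}
  B8 = {m26, n26}
  B9 = {m22, n22}
  B10 = {m6, m7, m8, n6, n7, n8}
  B11 = {m18, m20, m21, n18, n20, n21}
  B12 = {m12, m14, m15, n12, n14, n15}
  B13 = {m1, n1}
  B14 = {m9, n9}
  B15 = {m5, n5}
m0 ∈ B0, n0 ∈ B0 → same block
Bisimilar ⇒ trace-equivalent.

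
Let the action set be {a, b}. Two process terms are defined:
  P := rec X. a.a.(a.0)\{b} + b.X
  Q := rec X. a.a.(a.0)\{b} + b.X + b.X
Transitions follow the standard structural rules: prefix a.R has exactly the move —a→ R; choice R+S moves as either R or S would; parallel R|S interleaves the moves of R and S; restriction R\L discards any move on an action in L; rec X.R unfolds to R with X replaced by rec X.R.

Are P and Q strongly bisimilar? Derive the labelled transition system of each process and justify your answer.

LTS(P): 4 reachable states
  s0 = rec X. a.a.(a.0)\{b} + b.X ⊢ =a=> s1, =b=> s0
  s1 = a.(a.0)\{b} ⊢ =a=> s2
  s2 = (a.0)\{b} ⊢ =a=> s3
  s3 = 0\{b} ⊢ (no moves)
LTS(Q): 4 reachable states
  t0 = rec X. a.a.(a.0)\{b} + b.X + b.X ⊢ =a=> t1, =b=> t0
  t1 = a.(a.0)\{b} ⊢ =a=> t2
  t2 = (a.0)\{b} ⊢ =a=> t3
  t3 = 0\{b} ⊢ (no moves)
Partition-refinement fixed point:
  B0 = {s0, t0}
  B1 = {s1, t1}
  B2 = {s2, t2}
  B3 = {s3, t3}
s0 ∈ B0, t0 ∈ B0 → same block

bisimilar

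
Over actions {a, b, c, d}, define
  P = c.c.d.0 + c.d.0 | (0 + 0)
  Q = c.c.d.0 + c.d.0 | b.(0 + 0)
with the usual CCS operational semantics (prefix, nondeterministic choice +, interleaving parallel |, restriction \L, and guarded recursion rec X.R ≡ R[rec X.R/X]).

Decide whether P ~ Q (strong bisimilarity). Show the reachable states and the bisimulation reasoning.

P ≁ Q

LTS(P): 6 reachable states
  u0 = c.c.d.0 + c.d.0 | (0 + 0) :: -c-> u1, -c-> u2
  u1 = c.d.0 :: -c-> u3
  u2 = d.0 | (0 + 0) :: -d-> u4
  u3 = d.0 :: -d-> u5
  u4 = 0 | (0 + 0) :: (no moves)
  u5 = 0 :: (no moves)
LTS(Q): 9 reachable states
  v0 = c.c.d.0 + c.d.0 | b.(0 + 0) :: -b-> v1, -c-> v2, -c-> v3
  v1 = c.d.0 | (0 + 0) :: -c-> v4
  v2 = c.d.0 :: -c-> v5
  v3 = d.0 | b.(0 + 0) :: -b-> v4, -d-> v6
  v4 = d.0 | (0 + 0) :: -d-> v7
  v5 = d.0 :: -d-> v8
  v6 = 0 | b.(0 + 0) :: -b-> v7
  v7 = 0 | (0 + 0) :: (no moves)
  v8 = 0 :: (no moves)
Bisimilarity quotient blocks:
  B0 = {u0}
  B1 = {u2, u3, v4, v5}
  B2 = {u4, u5, v7, v8}
  B3 = {u1, v1, v2}
  B4 = {v0}
  B5 = {v3}
  B6 = {v6}
u0 ∈ B0, v0 ∈ B4 → different blocks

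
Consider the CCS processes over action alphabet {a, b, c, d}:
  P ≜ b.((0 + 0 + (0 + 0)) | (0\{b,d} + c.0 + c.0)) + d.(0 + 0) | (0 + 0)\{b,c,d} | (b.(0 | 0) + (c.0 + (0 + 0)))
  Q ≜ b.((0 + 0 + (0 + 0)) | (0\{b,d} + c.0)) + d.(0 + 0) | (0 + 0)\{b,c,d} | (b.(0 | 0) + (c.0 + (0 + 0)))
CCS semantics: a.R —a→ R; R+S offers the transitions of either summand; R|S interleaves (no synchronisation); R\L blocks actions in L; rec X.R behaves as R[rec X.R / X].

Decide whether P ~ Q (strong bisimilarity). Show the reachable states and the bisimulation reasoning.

P's transition system — 8 states:
  u0 = b.((0 + 0 + (0 + 0)) | (0\{b,d} + c.0 + c.0)) + d.(0 + 0) | (0 + 0)\{b,c,d} | (b.(0 | 0) + (c.0 + (0 + 0))) → —b→ u1, —b→ u2, —c→ u3, —d→ u4
  u1 = (0 + 0 + (0 + 0)) | (0\{b,d} + c.0 + c.0) → —c→ u5
  u2 = d.(0 + 0) | (0 + 0)\{b,c,d} | (0 | 0) → —d→ u6
  u3 = d.(0 + 0) | (0 + 0)\{b,c,d} | 0 → —d→ u7
  u4 = (0 + 0) | (0 + 0)\{b,c,d} | (b.(0 | 0) + (c.0 + (0 + 0))) → —b→ u6, —c→ u7
  u5 = (0 + 0 + (0 + 0)) | 0 → ∅
  u6 = (0 + 0) | (0 + 0)\{b,c,d} | (0 | 0) → ∅
  u7 = (0 + 0) | (0 + 0)\{b,c,d} | 0 → ∅
Q's transition system — 8 states:
  v0 = b.((0 + 0 + (0 + 0)) | (0\{b,d} + c.0)) + d.(0 + 0) | (0 + 0)\{b,c,d} | (b.(0 | 0) + (c.0 + (0 + 0))) → —b→ v1, —b→ v2, —c→ v3, —d→ v4
  v1 = (0 + 0 + (0 + 0)) | (0\{b,d} + c.0) → —c→ v5
  v2 = d.(0 + 0) | (0 + 0)\{b,c,d} | (0 | 0) → —d→ v6
  v3 = d.(0 + 0) | (0 + 0)\{b,c,d} | 0 → —d→ v7
  v4 = (0 + 0) | (0 + 0)\{b,c,d} | (b.(0 | 0) + (c.0 + (0 + 0))) → —b→ v6, —c→ v7
  v5 = (0 + 0 + (0 + 0)) | 0 → ∅
  v6 = (0 + 0) | (0 + 0)\{b,c,d} | (0 | 0) → ∅
  v7 = (0 + 0) | (0 + 0)\{b,c,d} | 0 → ∅
Bisimilarity quotient blocks:
  B0 = {u0, v0}
  B1 = {u1, v1}
  B2 = {u5, u6, u7, v5, v6, v7}
  B3 = {u2, u3, v2, v3}
  B4 = {u4, v4}
u0 ∈ B0, v0 ∈ B0 → same block

bisimilar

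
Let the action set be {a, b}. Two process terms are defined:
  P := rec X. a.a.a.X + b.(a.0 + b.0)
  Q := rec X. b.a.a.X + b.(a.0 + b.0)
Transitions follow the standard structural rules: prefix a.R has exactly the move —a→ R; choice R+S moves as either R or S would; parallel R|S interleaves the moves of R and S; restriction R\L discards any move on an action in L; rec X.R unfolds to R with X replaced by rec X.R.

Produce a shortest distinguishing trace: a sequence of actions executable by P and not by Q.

P's transition system — 5 states:
  p0 = rec X. a.a.a.X + b.(a.0 + b.0) :: —a→ p1, —b→ p2
  p1 = a.a.(rec X. a.a.a.X + b.(a.0 + b.0)) :: —a→ p3
  p2 = a.0 + b.0 :: —a→ p4, —b→ p4
  p3 = a.(rec X. a.a.a.X + b.(a.0 + b.0)) :: —a→ p0
  p4 = 0 :: stopped
Q's transition system — 5 states:
  q0 = rec X. b.a.a.X + b.(a.0 + b.0) :: —b→ q1, —b→ q2
  q1 = a.0 + b.0 :: —a→ q3, —b→ q3
  q2 = a.a.(rec X. b.a.a.X + b.(a.0 + b.0)) :: —a→ q4
  q3 = 0 :: stopped
  q4 = a.(rec X. b.a.a.X + b.(a.0 + b.0)) :: —a→ q0
Run σ = ⟨a⟩ on P: start {p0}
  after a @ step 1: {p1}
  P completes σ.
Run σ = ⟨a⟩ on Q: start {q0}
  after a @ step 1: ∅ (Q stuck)

a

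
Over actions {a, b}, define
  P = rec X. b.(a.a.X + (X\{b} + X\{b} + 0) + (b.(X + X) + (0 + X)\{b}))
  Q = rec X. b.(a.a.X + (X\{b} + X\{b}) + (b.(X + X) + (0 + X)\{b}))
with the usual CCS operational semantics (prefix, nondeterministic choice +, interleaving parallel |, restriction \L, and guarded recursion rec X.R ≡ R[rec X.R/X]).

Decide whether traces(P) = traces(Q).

traces(P) = traces(Q)

P's transition system — 4 states:
  m0 = rec X. b.(a.a.X + (X\{b} + X\{b} + 0) + (b.(X + X) + (0 + X)\{b})) has moves =b=> m1
  m1 = a.a.(rec X. b.(a.a.X + (X\{b} + X\{b} + 0) + (b.(X + X) + (0 + X)\{b}))) + ((rec X. b.(a.a.X + (X\{b} + X\{b} + 0) + (b.(X + X) + (0 + X)\{b})))\{b} + (rec X. b.(a.a.X + (X\{b} + X\{b} + 0) + (b.(X + X) + (0 + X)\{b})))\{b} + 0) + (b.((rec X. b.(a.a.X + (X\{b} + X\{b} + 0) + (b.(X + X) + (0 + X)\{b}))) + (rec X. b.(a.a.X + (X\{b} + X\{b} + 0) + (b.(X + X) + (0 + X)\{b})))) + (0 + (rec X. b.(a.a.X + (X\{b} + X\{b} + 0) + (b.(X + X) + (0 + X)\{b}))))\{b}) has moves =a=> m2, =b=> m3
  m2 = a.(rec X. b.(a.a.X + (X\{b} + X\{b} + 0) + (b.(X + X) + (0 + X)\{b}))) has moves =a=> m0
  m3 = (rec X. b.(a.a.X + (X\{b} + X\{b} + 0) + (b.(X + X) + (0 + X)\{b}))) + (rec X. b.(a.a.X + (X\{b} + X\{b} + 0) + (b.(X + X) + (0 + X)\{b}))) has moves =b=> m1
Q's transition system — 4 states:
  n0 = rec X. b.(a.a.X + (X\{b} + X\{b}) + (b.(X + X) + (0 + X)\{b})) has moves =b=> n1
  n1 = a.a.(rec X. b.(a.a.X + (X\{b} + X\{b}) + (b.(X + X) + (0 + X)\{b}))) + ((rec X. b.(a.a.X + (X\{b} + X\{b}) + (b.(X + X) + (0 + X)\{b})))\{b} + (rec X. b.(a.a.X + (X\{b} + X\{b}) + (b.(X + X) + (0 + X)\{b})))\{b}) + (b.((rec X. b.(a.a.X + (X\{b} + X\{b}) + (b.(X + X) + (0 + X)\{b}))) + (rec X. b.(a.a.X + (X\{b} + X\{b}) + (b.(X + X) + (0 + X)\{b})))) + (0 + (rec X. b.(a.a.X + (X\{b} + X\{b}) + (b.(X + X) + (0 + X)\{b}))))\{b}) has moves =a=> n2, =b=> n3
  n2 = a.(rec X. b.(a.a.X + (X\{b} + X\{b}) + (b.(X + X) + (0 + X)\{b}))) has moves =a=> n0
  n3 = (rec X. b.(a.a.X + (X\{b} + X\{b}) + (b.(X + X) + (0 + X)\{b}))) + (rec X. b.(a.a.X + (X\{b} + X\{b}) + (b.(X + X) + (0 + X)\{b}))) has moves =b=> n1
Coarsest stable partition (strong bisimilarity classes):
  B0 = {m0, m3, n0, n3}
  B1 = {m1, n1}
  B2 = {m2, n2}
m0 ∈ B0, n0 ∈ B0 → same block
Bisimilar ⇒ trace-equivalent.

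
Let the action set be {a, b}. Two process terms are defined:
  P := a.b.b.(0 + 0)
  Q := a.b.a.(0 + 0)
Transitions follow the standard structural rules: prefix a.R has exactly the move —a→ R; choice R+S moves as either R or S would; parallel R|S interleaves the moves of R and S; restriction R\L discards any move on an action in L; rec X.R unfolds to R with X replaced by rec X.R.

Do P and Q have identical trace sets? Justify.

trace-distinct — witness ⟨abb⟩

P's transition system — 4 states:
  p0 = a.b.b.(0 + 0) has moves —a→ p1
  p1 = b.b.(0 + 0) has moves —b→ p2
  p2 = b.(0 + 0) has moves —b→ p3
  p3 = 0 + 0 has moves ∅
Q's transition system — 4 states:
  q0 = a.b.a.(0 + 0) has moves —a→ q1
  q1 = b.a.(0 + 0) has moves —b→ q2
  q2 = a.(0 + 0) has moves —a→ q3
  q3 = 0 + 0 has moves ∅
Executing abb from P (initial set {p0}):
  step 1 (a): {p1}
  step 2 (b): {p2}
  step 3 (b): {p3}
  P completes σ.
Executing abb from Q (initial set {q0}):
  step 1 (a): {q1}
  step 2 (b): {q2}
  step 3 (b): no successor for Q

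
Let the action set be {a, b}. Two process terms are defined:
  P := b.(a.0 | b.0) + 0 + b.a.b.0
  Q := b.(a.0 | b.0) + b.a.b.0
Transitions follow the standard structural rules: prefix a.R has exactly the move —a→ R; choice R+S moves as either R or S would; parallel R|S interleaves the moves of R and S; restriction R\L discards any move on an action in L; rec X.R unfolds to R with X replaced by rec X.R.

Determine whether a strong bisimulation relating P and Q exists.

LTS(P): 8 reachable states
  u0 = b.(a.0 | b.0) + 0 + b.a.b.0 | --b--▸ u1, --b--▸ u2
  u1 = a.0 | b.0 | --a--▸ u3, --b--▸ u4
  u2 = a.b.0 | --a--▸ u5
  u3 = 0 | b.0 | --b--▸ u6
  u4 = a.0 | 0 | --a--▸ u6
  u5 = b.0 | --b--▸ u7
  u6 = 0 | 0 | stopped
  u7 = 0 | stopped
LTS(Q): 8 reachable states
  v0 = b.(a.0 | b.0) + b.a.b.0 | --b--▸ v1, --b--▸ v2
  v1 = a.0 | b.0 | --a--▸ v3, --b--▸ v4
  v2 = a.b.0 | --a--▸ v5
  v3 = 0 | b.0 | --b--▸ v6
  v4 = a.0 | 0 | --a--▸ v6
  v5 = b.0 | --b--▸ v7
  v6 = 0 | 0 | stopped
  v7 = 0 | stopped
Coarsest stable partition (strong bisimilarity classes):
  B0 = {u0, v0}
  B1 = {u2, v2}
  B2 = {u3, u5, v3, v5}
  B3 = {u6, u7, v6, v7}
  B4 = {u1, v1}
  B5 = {u4, v4}
u0 ∈ B0, v0 ∈ B0 → same block

P ~ Q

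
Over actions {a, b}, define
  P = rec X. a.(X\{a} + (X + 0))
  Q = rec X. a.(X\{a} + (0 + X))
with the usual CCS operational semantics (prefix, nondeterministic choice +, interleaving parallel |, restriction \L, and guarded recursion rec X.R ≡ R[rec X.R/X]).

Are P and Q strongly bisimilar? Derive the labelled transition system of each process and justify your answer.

bisimilar

P's transition system — 2 states:
  u0 = rec X. a.(X\{a} + (X + 0)) | —a→ u1
  u1 = (rec X. a.(X\{a} + (X + 0)))\{a} + ((rec X. a.(X\{a} + (X + 0))) + 0) | —a→ u1
Q's transition system — 2 states:
  v0 = rec X. a.(X\{a} + (0 + X)) | —a→ v1
  v1 = (rec X. a.(X\{a} + (0 + X)))\{a} + (0 + (rec X. a.(X\{a} + (0 + X)))) | —a→ v1
Bisimilarity quotient blocks:
  B0 = {u0, u1, v0, v1}
u0 ∈ B0, v0 ∈ B0 → same block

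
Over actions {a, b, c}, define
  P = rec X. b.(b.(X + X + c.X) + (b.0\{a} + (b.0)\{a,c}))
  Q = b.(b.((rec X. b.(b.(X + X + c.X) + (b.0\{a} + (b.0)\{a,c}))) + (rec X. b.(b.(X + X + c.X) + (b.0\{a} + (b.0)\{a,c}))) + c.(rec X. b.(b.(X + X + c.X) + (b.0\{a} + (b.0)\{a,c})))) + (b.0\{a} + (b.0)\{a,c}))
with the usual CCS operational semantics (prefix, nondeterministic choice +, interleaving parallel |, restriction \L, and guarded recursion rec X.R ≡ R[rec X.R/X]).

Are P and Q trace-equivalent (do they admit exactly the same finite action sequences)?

trace-equivalent

P's transition system — 5 states:
  s0 = rec X. b.(b.(X + X + c.X) + (b.0\{a} + (b.0)\{a,c})) :: ··b··> s1
  s1 = b.((rec X. b.(b.(X + X + c.X) + (b.0\{a} + (b.0)\{a,c}))) + (rec X. b.(b.(X + X + c.X) + (b.0\{a} + (b.0)\{a,c}))) + c.(rec X. b.(b.(X + X + c.X) + (b.0\{a} + (b.0)\{a,c})))) + (b.0\{a} + (b.0)\{a,c}) :: ··b··> s2, ··b··> s3, ··b··> s4
  s2 = (rec X. b.(b.(X + X + c.X) + (b.0\{a} + (b.0)\{a,c}))) + (rec X. b.(b.(X + X + c.X) + (b.0\{a} + (b.0)\{a,c}))) + c.(rec X. b.(b.(X + X + c.X) + (b.0\{a} + (b.0)\{a,c}))) :: ··b··> s1, ··c··> s0
  s3 = 0\{a,c} :: ·
  s4 = 0\{a} :: ·
Q's transition system — 6 states:
  t0 = b.(b.((rec X. b.(b.(X + X + c.X) + (b.0\{a} + (b.0)\{a,c}))) + (rec X. b.(b.(X + X + c.X) + (b.0\{a} + (b.0)\{a,c}))) + c.(rec X. b.(b.(X + X + c.X) + (b.0\{a} + (b.0)\{a,c})))) + (b.0\{a} + (b.0)\{a,c})) :: ··b··> t1
  t1 = b.((rec X. b.(b.(X + X + c.X) + (b.0\{a} + (b.0)\{a,c}))) + (rec X. b.(b.(X + X + c.X) + (b.0\{a} + (b.0)\{a,c}))) + c.(rec X. b.(b.(X + X + c.X) + (b.0\{a} + (b.0)\{a,c})))) + (b.0\{a} + (b.0)\{a,c}) :: ··b··> t2, ··b··> t3, ··b··> t4
  t2 = (rec X. b.(b.(X + X + c.X) + (b.0\{a} + (b.0)\{a,c}))) + (rec X. b.(b.(X + X + c.X) + (b.0\{a} + (b.0)\{a,c}))) + c.(rec X. b.(b.(X + X + c.X) + (b.0\{a} + (b.0)\{a,c}))) :: ··b··> t1, ··c··> t5
  t3 = 0\{a,c} :: ·
  t4 = 0\{a} :: ·
  t5 = rec X. b.(b.(X + X + c.X) + (b.0\{a} + (b.0)\{a,c})) :: ··b··> t1
Partition-refinement fixed point:
  B0 = {s0, t0, t5}
  B1 = {s1, t1}
  B2 = {s3, s4, t3, t4}
  B3 = {s2, t2}
s0 ∈ B0, t0 ∈ B0 → same block
Bisimilar ⇒ trace-equivalent.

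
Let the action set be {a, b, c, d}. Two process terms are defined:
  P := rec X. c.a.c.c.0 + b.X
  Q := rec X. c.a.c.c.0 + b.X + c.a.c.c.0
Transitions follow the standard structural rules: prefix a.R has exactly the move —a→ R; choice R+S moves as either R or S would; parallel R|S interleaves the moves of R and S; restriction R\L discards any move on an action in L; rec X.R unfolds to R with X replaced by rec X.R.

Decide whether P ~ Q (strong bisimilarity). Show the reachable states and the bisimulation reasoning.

bisimilar

Reachable graph of P (5 states):
  m0 = rec X. c.a.c.c.0 + b.X | —b→ m0, —c→ m1
  m1 = a.c.c.0 | —a→ m2
  m2 = c.c.0 | —c→ m3
  m3 = c.0 | —c→ m4
  m4 = 0 | deadlocked
Reachable graph of Q (5 states):
  n0 = rec X. c.a.c.c.0 + b.X + c.a.c.c.0 | —b→ n0, —c→ n1
  n1 = a.c.c.0 | —a→ n2
  n2 = c.c.0 | —c→ n3
  n3 = c.0 | —c→ n4
  n4 = 0 | deadlocked
Partition-refinement fixed point:
  B0 = {m0, n0}
  B1 = {m1, n1}
  B2 = {m2, n2}
  B3 = {m3, n3}
  B4 = {m4, n4}
m0 ∈ B0, n0 ∈ B0 → same block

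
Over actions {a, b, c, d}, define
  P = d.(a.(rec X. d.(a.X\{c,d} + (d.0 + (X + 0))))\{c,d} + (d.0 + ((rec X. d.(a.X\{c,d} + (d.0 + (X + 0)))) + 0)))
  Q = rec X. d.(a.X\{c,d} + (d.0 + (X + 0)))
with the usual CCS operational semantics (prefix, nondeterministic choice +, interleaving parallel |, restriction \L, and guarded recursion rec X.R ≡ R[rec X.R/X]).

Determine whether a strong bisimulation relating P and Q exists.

YES

Reachable graph of P (4 states):
  m0 = d.(a.(rec X. d.(a.X\{c,d} + (d.0 + (X + 0))))\{c,d} + (d.0 + ((rec X. d.(a.X\{c,d} + (d.0 + (X + 0)))) + 0))) :: =d=> m1
  m1 = a.(rec X. d.(a.X\{c,d} + (d.0 + (X + 0))))\{c,d} + (d.0 + ((rec X. d.(a.X\{c,d} + (d.0 + (X + 0)))) + 0)) :: =a=> m2, =d=> m1, =d=> m3
  m2 = (rec X. d.(a.X\{c,d} + (d.0 + (X + 0))))\{c,d} :: stopped
  m3 = 0 :: stopped
Reachable graph of Q (4 states):
  n0 = rec X. d.(a.X\{c,d} + (d.0 + (X + 0))) :: =d=> n1
  n1 = a.(rec X. d.(a.X\{c,d} + (d.0 + (X + 0))))\{c,d} + (d.0 + ((rec X. d.(a.X\{c,d} + (d.0 + (X + 0)))) + 0)) :: =a=> n2, =d=> n1, =d=> n3
  n2 = (rec X. d.(a.X\{c,d} + (d.0 + (X + 0))))\{c,d} :: stopped
  n3 = 0 :: stopped
Bisimilarity quotient blocks:
  B0 = {m0, n0}
  B1 = {m1, n1}
  B2 = {m2, m3, n2, n3}
m0 ∈ B0, n0 ∈ B0 → same block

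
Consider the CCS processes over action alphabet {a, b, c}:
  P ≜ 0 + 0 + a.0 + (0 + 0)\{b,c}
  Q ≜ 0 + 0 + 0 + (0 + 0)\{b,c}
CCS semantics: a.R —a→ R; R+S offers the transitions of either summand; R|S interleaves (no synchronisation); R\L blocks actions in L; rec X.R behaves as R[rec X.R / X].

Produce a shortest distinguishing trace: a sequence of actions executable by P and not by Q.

LTS(P): 2 reachable states
  u0 = 0 + 0 + a.0 + (0 + 0)\{b,c} has moves —a→ u1
  u1 = 0 has moves stopped
LTS(Q): 1 reachable states
  v0 = 0 + 0 + 0 + (0 + 0)\{b,c} has moves stopped
Trace ⟨a⟩ through P, begin at {u0}:
  step 1 (a): {u1}
  — P admits the full trace.
Trace ⟨a⟩ through Q, begin at {v0}:
  step 1 (a): ∅ (Q stuck)

a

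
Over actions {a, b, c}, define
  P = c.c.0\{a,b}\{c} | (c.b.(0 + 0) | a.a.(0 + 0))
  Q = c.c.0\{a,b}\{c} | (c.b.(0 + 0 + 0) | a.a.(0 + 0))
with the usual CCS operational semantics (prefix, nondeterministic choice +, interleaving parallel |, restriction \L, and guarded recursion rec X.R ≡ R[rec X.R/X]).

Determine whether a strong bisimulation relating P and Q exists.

LTS(P): 27 reachable states
  m0 = c.c.0\{a,b}\{c} | (c.b.(0 + 0) | a.a.(0 + 0)) :: ··a··> m1, ··c··> m2, ··c··> m3
  m1 = c.c.0\{a,b}\{c} | (c.b.(0 + 0) | a.(0 + 0)) :: ··a··> m4, ··c··> m5, ··c··> m6
  m2 = c.0\{a,b}\{c} | (c.b.(0 + 0) | a.a.(0 + 0)) :: ··a··> m5, ··c··> m7, ··c··> m8
  m3 = c.c.0\{a,b}\{c} | (b.(0 + 0) | a.a.(0 + 0)) :: ··a··> m6, ··b··> m9, ··c··> m8
  m4 = c.c.0\{a,b}\{c} | (c.b.(0 + 0) | (0 + 0)) :: ··c··> m10, ··c··> m11
  m5 = c.0\{a,b}\{c} | (c.b.(0 + 0) | a.(0 + 0)) :: ··a··> m10, ··c··> m12, ··c··> m13
  m6 = c.c.0\{a,b}\{c} | (b.(0 + 0) | a.(0 + 0)) :: ··a··> m11, ··b··> m14, ··c··> m13
  m7 = 0\{a,b}\{c} | (c.b.(0 + 0) | a.a.(0 + 0)) :: ··a··> m12, ··c··> m15
  m8 = c.0\{a,b}\{c} | (b.(0 + 0) | a.a.(0 + 0)) :: ··a··> m13, ··b··> m16, ··c··> m15
  m9 = c.c.0\{a,b}\{c} | ((0 + 0) | a.a.(0 + 0)) :: ··a··> m14, ··c··> m16
  m10 = c.0\{a,b}\{c} | (c.b.(0 + 0) | (0 + 0)) :: ··c··> m17, ··c··> m18
  m11 = c.c.0\{a,b}\{c} | (b.(0 + 0) | (0 + 0)) :: ··b··> m19, ··c··> m18
  m12 = 0\{a,b}\{c} | (c.b.(0 + 0) | a.(0 + 0)) :: ··a··> m17, ··c··> m20
  m13 = c.0\{a,b}\{c} | (b.(0 + 0) | a.(0 + 0)) :: ··a··> m18, ··b··> m21, ··c··> m20
  m14 = c.c.0\{a,b}\{c} | ((0 + 0) | a.(0 + 0)) :: ··a··> m19, ··c··> m21
  m15 = 0\{a,b}\{c} | (b.(0 + 0) | a.a.(0 + 0)) :: ··a··> m20, ··b··> m22
  m16 = c.0\{a,b}\{c} | ((0 + 0) | a.a.(0 + 0)) :: ··a··> m21, ··c··> m22
  m17 = 0\{a,b}\{c} | (c.b.(0 + 0) | (0 + 0)) :: ··c··> m23
  m18 = c.0\{a,b}\{c} | (b.(0 + 0) | (0 + 0)) :: ··b··> m24, ··c··> m23
  m19 = c.c.0\{a,b}\{c} | ((0 + 0) | (0 + 0)) :: ··c··> m24
  m20 = 0\{a,b}\{c} | (b.(0 + 0) | a.(0 + 0)) :: ··a··> m23, ··b··> m25
  m21 = c.0\{a,b}\{c} | ((0 + 0) | a.(0 + 0)) :: ··a··> m24, ··c··> m25
  m22 = 0\{a,b}\{c} | ((0 + 0) | a.a.(0 + 0)) :: ··a··> m25
  m23 = 0\{a,b}\{c} | (b.(0 + 0) | (0 + 0)) :: ··b··> m26
  m24 = c.0\{a,b}\{c} | ((0 + 0) | (0 + 0)) :: ··c··> m26
  m25 = 0\{a,b}\{c} | ((0 + 0) | a.(0 + 0)) :: ··a··> m26
  m26 = 0\{a,b}\{c} | ((0 + 0) | (0 + 0)) :: stopped
LTS(Q): 27 reachable states
  n0 = c.c.0\{a,b}\{c} | (c.b.(0 + 0 + 0) | a.a.(0 + 0)) :: ··a··> n1, ··c··> n2, ··c··> n3
  n1 = c.c.0\{a,b}\{c} | (c.b.(0 + 0 + 0) | a.(0 + 0)) :: ··a··> n4, ··c··> n5, ··c··> n6
  n2 = c.0\{a,b}\{c} | (c.b.(0 + 0 + 0) | a.a.(0 + 0)) :: ··a··> n5, ··c··> n7, ··c··> n8
  n3 = c.c.0\{a,b}\{c} | (b.(0 + 0 + 0) | a.a.(0 + 0)) :: ··a··> n6, ··b··> n9, ··c··> n8
  n4 = c.c.0\{a,b}\{c} | (c.b.(0 + 0 + 0) | (0 + 0)) :: ··c··> n10, ··c··> n11
  n5 = c.0\{a,b}\{c} | (c.b.(0 + 0 + 0) | a.(0 + 0)) :: ··a··> n10, ··c··> n12, ··c··> n13
  n6 = c.c.0\{a,b}\{c} | (b.(0 + 0 + 0) | a.(0 + 0)) :: ··a··> n11, ··b··> n14, ··c··> n13
  n7 = 0\{a,b}\{c} | (c.b.(0 + 0 + 0) | a.a.(0 + 0)) :: ··a··> n12, ··c··> n15
  n8 = c.0\{a,b}\{c} | (b.(0 + 0 + 0) | a.a.(0 + 0)) :: ··a··> n13, ··b··> n16, ··c··> n15
  n9 = c.c.0\{a,b}\{c} | ((0 + 0 + 0) | a.a.(0 + 0)) :: ··a··> n14, ··c··> n16
  n10 = c.0\{a,b}\{c} | (c.b.(0 + 0 + 0) | (0 + 0)) :: ··c··> n17, ··c··> n18
  n11 = c.c.0\{a,b}\{c} | (b.(0 + 0 + 0) | (0 + 0)) :: ··b··> n19, ··c··> n18
  n12 = 0\{a,b}\{c} | (c.b.(0 + 0 + 0) | a.(0 + 0)) :: ··a··> n17, ··c··> n20
  n13 = c.0\{a,b}\{c} | (b.(0 + 0 + 0) | a.(0 + 0)) :: ··a··> n18, ··b··> n21, ··c··> n20
  n14 = c.c.0\{a,b}\{c} | ((0 + 0 + 0) | a.(0 + 0)) :: ··a··> n19, ··c··> n21
  n15 = 0\{a,b}\{c} | (b.(0 + 0 + 0) | a.a.(0 + 0)) :: ··a··> n20, ··b··> n22
  n16 = c.0\{a,b}\{c} | ((0 + 0 + 0) | a.a.(0 + 0)) :: ··a··> n21, ··c··> n22
  n17 = 0\{a,b}\{c} | (c.b.(0 + 0 + 0) | (0 + 0)) :: ··c··> n23
  n18 = c.0\{a,b}\{c} | (b.(0 + 0 + 0) | (0 + 0)) :: ··b··> n24, ··c··> n23
  n19 = c.c.0\{a,b}\{c} | ((0 + 0 + 0) | (0 + 0)) :: ··c··> n24
  n20 = 0\{a,b}\{c} | (b.(0 + 0 + 0) | a.(0 + 0)) :: ··a··> n23, ··b··> n25
  n21 = c.0\{a,b}\{c} | ((0 + 0 + 0) | a.(0 + 0)) :: ··a··> n24, ··c··> n25
  n22 = 0\{a,b}\{c} | ((0 + 0 + 0) | a.a.(0 + 0)) :: ··a··> n25
  n23 = 0\{a,b}\{c} | (b.(0 + 0 + 0) | (0 + 0)) :: ··b··> n26
  n24 = c.0\{a,b}\{c} | ((0 + 0 + 0) | (0 + 0)) :: ··c··> n26
  n25 = 0\{a,b}\{c} | ((0 + 0 + 0) | a.(0 + 0)) :: ··a··> n26
  n26 = 0\{a,b}\{c} | ((0 + 0 + 0) | (0 + 0)) :: stopped
Partition-refinement fixed point:
  B0 = {m0, n0}
  B1 = {m3, n3}
  B2 = {m8, n8}
  B3 = {m16, n16}
  B4 = {m22, n22}
  B5 = {m25, n25}
  B6 = {m26, n26}
  B7 = {m21, n21}
  B8 = {m24, n24}
  B9 = {m13, n13}
  B10 = {m20, n20}
  B11 = {m23, n23}
  B12 = {m18, n18}
  B13 = {m15, n15}
  B14 = {m9, n9}
  B15 = {m14, n14}
  B16 = {m19, n19}
  B17 = {m6, n6}
  B18 = {m11, n11}
  B19 = {m2, n2}
  B20 = {m5, n5}
  B21 = {m12, n12}
  B22 = {m17, n17}
  B23 = {m10, n10}
  B24 = {m7, n7}
  B25 = {m1, n1}
  B26 = {m4, n4}
m0 ∈ B0, n0 ∈ B0 → same block

bisimilar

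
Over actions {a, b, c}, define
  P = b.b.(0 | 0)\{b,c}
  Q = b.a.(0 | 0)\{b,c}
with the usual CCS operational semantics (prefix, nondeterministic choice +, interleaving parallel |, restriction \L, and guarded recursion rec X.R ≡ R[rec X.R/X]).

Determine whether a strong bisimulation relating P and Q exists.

Reachable graph of P (3 states):
  m0 = b.b.(0 | 0)\{b,c} | ··b··> m1
  m1 = b.(0 | 0)\{b,c} | ··b··> m2
  m2 = (0 | 0)\{b,c} | stopped
Reachable graph of Q (3 states):
  n0 = b.a.(0 | 0)\{b,c} | ··b··> n1
  n1 = a.(0 | 0)\{b,c} | ··a··> n2
  n2 = (0 | 0)\{b,c} | stopped
Partition-refinement fixed point:
  B0 = {m0}
  B1 = {m1}
  B2 = {m2, n2}
  B3 = {n0}
  B4 = {n1}
m0 ∈ B0, n0 ∈ B3 → different blocks

NO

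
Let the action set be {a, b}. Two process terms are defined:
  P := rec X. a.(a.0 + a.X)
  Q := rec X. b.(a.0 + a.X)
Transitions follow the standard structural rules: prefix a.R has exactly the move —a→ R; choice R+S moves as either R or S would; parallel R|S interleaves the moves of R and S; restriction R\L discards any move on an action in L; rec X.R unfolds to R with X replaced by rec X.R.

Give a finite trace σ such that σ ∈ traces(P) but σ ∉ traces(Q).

a

Reachable graph of P (3 states):
  s0 = rec X. a.(a.0 + a.X) | --a--▸ s1
  s1 = a.0 + a.(rec X. a.(a.0 + a.X)) | --a--▸ s0, --a--▸ s2
  s2 = 0 | deadlocked
Reachable graph of Q (3 states):
  t0 = rec X. b.(a.0 + a.X) | --b--▸ t1
  t1 = a.0 + a.(rec X. b.(a.0 + a.X)) | --a--▸ t0, --a--▸ t2
  t2 = 0 | deadlocked
Trace ⟨a⟩ through P, begin at {s0}:
  after a @ step 1: {s1}
  P completes σ.
Trace ⟨a⟩ through Q, begin at {t0}:
  after a @ step 1: ∅ (Q stuck)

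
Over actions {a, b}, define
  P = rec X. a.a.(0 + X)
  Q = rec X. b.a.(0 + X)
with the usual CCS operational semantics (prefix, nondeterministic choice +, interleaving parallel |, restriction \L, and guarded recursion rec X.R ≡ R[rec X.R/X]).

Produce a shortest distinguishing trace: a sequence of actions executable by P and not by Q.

P's transition system — 3 states:
  m0 = rec X. a.a.(0 + X) ⊢ -a-> m1
  m1 = a.(0 + (rec X. a.a.(0 + X))) ⊢ -a-> m2
  m2 = 0 + (rec X. a.a.(0 + X)) ⊢ -a-> m1
Q's transition system — 3 states:
  n0 = rec X. b.a.(0 + X) ⊢ -b-> n1
  n1 = a.(0 + (rec X. b.a.(0 + X))) ⊢ -a-> n2
  n2 = 0 + (rec X. b.a.(0 + X)) ⊢ -b-> n1
Run σ = ⟨a⟩ on P: start {m0}
  after a @ step 1: {m1}
  — P admits the full trace.
Run σ = ⟨a⟩ on Q: start {n0}
  after a @ step 1: ∅  — Q cannot continue

a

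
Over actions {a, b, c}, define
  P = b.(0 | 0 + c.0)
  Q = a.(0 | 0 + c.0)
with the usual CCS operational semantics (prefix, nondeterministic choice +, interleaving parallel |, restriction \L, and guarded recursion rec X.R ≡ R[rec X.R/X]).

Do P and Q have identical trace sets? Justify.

NO — witness ⟨b⟩

LTS(P): 3 reachable states
  u0 = b.(0 | 0 + c.0) :: ··b··> u1
  u1 = 0 | 0 + c.0 :: ··c··> u2
  u2 = 0 :: ·
LTS(Q): 3 reachable states
  v0 = a.(0 | 0 + c.0) :: ··a··> v1
  v1 = 0 | 0 + c.0 :: ··c··> v2
  v2 = 0 :: ·
Trace ⟨b⟩ through P, begin at {u0}:
  step 1 (b): {u1}
  ✓ P
Trace ⟨b⟩ through Q, begin at {v0}:
  step 1 (b): ∅ (Q stuck)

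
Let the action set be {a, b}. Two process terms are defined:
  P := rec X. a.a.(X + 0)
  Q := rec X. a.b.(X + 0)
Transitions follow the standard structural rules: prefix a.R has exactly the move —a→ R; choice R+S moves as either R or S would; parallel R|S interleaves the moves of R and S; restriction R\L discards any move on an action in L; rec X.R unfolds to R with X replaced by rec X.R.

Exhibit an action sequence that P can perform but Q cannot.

aa

Reachable graph of P (3 states):
  p0 = rec X. a.a.(X + 0) :: --a--▸ p1
  p1 = a.((rec X. a.a.(X + 0)) + 0) :: --a--▸ p2
  p2 = (rec X. a.a.(X + 0)) + 0 :: --a--▸ p1
Reachable graph of Q (3 states):
  q0 = rec X. a.b.(X + 0) :: --a--▸ q1
  q1 = b.((rec X. a.b.(X + 0)) + 0) :: --b--▸ q2
  q2 = (rec X. a.b.(X + 0)) + 0 :: --a--▸ q1
Executing aa from P (initial set {p0}):
  after a @ step 1: {p1}
  after a @ step 2: {p2}
  P completes σ.
Executing aa from Q (initial set {q0}):
  after a @ step 1: {q1}
  after a @ step 2: ∅  — Q cannot continue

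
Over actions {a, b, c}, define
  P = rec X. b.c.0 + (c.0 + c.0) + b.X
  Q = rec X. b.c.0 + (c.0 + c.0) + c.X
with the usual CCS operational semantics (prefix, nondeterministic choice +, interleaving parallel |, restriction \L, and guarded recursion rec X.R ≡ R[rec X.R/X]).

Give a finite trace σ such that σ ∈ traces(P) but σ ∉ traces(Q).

LTS(P): 3 reachable states
  p0 = rec X. b.c.0 + (c.0 + c.0) + b.X ⊢ —b→ p0, —b→ p1, —c→ p2
  p1 = c.0 ⊢ —c→ p2
  p2 = 0 ⊢ ∅
LTS(Q): 3 reachable states
  q0 = rec X. b.c.0 + (c.0 + c.0) + c.X ⊢ —b→ q1, —c→ q0, —c→ q2
  q1 = c.0 ⊢ —c→ q2
  q2 = 0 ⊢ ∅
Executing bb from P (initial set {p0}):
  [1] b ⇒ {p0, p1}
  [2] b ⇒ {p0, p1}
  — P admits the full trace.
Executing bb from Q (initial set {q0}):
  [1] b ⇒ {q1}
  [2] b ⇒ ∅  — Q cannot continue

bb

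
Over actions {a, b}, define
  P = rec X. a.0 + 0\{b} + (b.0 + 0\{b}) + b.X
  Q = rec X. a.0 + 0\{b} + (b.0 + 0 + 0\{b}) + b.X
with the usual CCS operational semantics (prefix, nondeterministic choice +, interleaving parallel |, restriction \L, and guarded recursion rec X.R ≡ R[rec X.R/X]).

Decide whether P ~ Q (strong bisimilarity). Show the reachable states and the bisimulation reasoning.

bisimilar

LTS(P): 2 reachable states
  u0 = rec X. a.0 + 0\{b} + (b.0 + 0\{b}) + b.X ⊢ —a→ u1, —b→ u0, —b→ u1
  u1 = 0 ⊢ ∅
LTS(Q): 2 reachable states
  v0 = rec X. a.0 + 0\{b} + (b.0 + 0 + 0\{b}) + b.X ⊢ —a→ v1, —b→ v0, —b→ v1
  v1 = 0 ⊢ ∅
Coarsest stable partition (strong bisimilarity classes):
  B0 = {u0, v0}
  B1 = {u1, v1}
u0 ∈ B0, v0 ∈ B0 → same block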